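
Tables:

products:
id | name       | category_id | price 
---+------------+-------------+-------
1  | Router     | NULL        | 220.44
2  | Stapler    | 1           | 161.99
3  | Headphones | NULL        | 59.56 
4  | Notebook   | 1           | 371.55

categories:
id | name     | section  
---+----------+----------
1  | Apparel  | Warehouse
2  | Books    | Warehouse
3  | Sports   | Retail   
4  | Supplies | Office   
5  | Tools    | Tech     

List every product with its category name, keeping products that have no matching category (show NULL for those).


LEFT JOIN keeps every row from products (the left table); where category_id has no match in categories, the category columns become NULL. Walk through each product:
  - product 1 (Router): category_id=NULL, no match -> kept with NULL
  - product 2 (Stapler): category_id=1 -> matches Apparel
  - product 3 (Headphones): category_id=NULL, no match -> kept with NULL
  - product 4 (Notebook): category_id=1 -> matches Apparel
All 4 rows appear; 2 have NULL category.

SQL:
SELECT a.name, b.name AS category
FROM products a
LEFT JOIN categories b ON a.category_id = b.id

Result:
name       | category
-----------+---------
Router     | NULL    
Stapler    | Apparel 
Headphones | NULL    
Notebook   | Apparel 


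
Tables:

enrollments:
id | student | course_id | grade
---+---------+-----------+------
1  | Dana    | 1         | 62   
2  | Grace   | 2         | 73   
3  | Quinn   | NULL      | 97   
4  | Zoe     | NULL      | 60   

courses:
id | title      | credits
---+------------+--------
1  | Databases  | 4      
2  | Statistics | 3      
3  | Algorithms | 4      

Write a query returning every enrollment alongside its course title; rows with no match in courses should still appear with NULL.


LEFT JOIN keeps every row from enrollments (the left table); where course_id has no match in courses, the course columns become NULL. Walk through each enrollment:
  - enrollment 1 (Dana): course_id=1 -> matches Databases
  - enrollment 2 (Grace): course_id=2 -> matches Statistics
  - enrollment 3 (Quinn): course_id=NULL, no match -> kept with NULL
  - enrollment 4 (Zoe): course_id=NULL, no match -> kept with NULL
All 4 rows appear; 2 have NULL course.

SQL:
SELECT a.student, b.title AS course
FROM enrollments a
LEFT JOIN courses b ON a.course_id = b.id

Result:
student | course    
--------+-----------
Dana    | Databases 
Grace   | Statistics
Quinn   | NULL      
Zoe     | NULL      


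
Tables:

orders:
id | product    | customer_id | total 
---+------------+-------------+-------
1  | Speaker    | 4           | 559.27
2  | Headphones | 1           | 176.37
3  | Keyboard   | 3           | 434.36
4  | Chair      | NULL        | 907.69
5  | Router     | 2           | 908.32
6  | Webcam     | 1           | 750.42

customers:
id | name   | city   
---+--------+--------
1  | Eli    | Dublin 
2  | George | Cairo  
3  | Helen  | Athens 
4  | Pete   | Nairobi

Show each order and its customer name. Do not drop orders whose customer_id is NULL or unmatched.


LEFT JOIN keeps every row from orders (the left table); where customer_id has no match in customers, the customer columns become NULL. Walk through each order:
  - order 1 (Speaker): customer_id=4 -> matches Pete
  - order 2 (Headphones): customer_id=1 -> matches Eli
  - order 3 (Keyboard): customer_id=3 -> matches Helen
  - order 4 (Chair): customer_id=NULL, no match -> kept with NULL
  - order 5 (Router): customer_id=2 -> matches George
  - order 6 (Webcam): customer_id=1 -> matches Eli
All 6 rows appear; 1 has NULL customer.

SQL:
SELECT a.product, b.name AS customer
FROM orders a
LEFT JOIN customers b ON a.customer_id = b.id

Result:
product    | customer
-----------+---------
Speaker    | Pete    
Headphones | Eli     
Keyboard   | Helen   
Chair      | NULL    
Router     | George  
Webcam     | Eli     


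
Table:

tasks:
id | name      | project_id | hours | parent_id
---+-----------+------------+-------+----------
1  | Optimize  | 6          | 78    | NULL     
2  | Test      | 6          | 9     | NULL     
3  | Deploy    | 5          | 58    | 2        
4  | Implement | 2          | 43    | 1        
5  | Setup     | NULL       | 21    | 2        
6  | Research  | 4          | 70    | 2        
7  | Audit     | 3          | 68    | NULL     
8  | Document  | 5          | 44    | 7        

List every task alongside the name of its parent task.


This is a self-join: tasks is joined to a second copy of itself, matching each row's parent_id to another row's id. Use LEFT JOIN so rows with parent_id=NULL are kept.
  - task 1 (Optimize): parent_id=NULL -> NULL
  - task 2 (Test): parent_id=NULL -> NULL
  - task 3 (Deploy): parent_id=2 -> Test
  - task 4 (Implement): parent_id=1 -> Optimize
  - task 5 (Setup): parent_id=2 -> Test
  - task 6 (Research): parent_id=2 -> Test
  - task 7 (Audit): parent_id=NULL -> NULL
  - task 8 (Document): parent_id=7 -> Audit

SQL:
SELECT a.name AS item, b.name AS parent
FROM tasks a
LEFT JOIN tasks b ON a.parent_id = b.id

Result:
item      | parent  
----------+---------
Optimize  | NULL    
Test      | NULL    
Deploy    | Test    
Implement | Optimize
Setup     | Test    
Research  | Test    
Audit     | NULL    
Document  | Audit   


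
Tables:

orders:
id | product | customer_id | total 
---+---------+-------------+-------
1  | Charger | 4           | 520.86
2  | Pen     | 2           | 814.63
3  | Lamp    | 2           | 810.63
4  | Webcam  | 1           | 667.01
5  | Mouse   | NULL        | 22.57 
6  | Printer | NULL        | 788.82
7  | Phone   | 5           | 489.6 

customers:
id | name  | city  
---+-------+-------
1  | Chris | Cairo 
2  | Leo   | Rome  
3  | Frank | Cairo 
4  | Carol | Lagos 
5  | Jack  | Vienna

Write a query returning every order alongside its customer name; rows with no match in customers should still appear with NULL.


LEFT JOIN keeps every row from orders (the left table); where customer_id has no match in customers, the customer columns become NULL. Walk through each order:
  - order 1 (Charger): customer_id=4 -> matches Carol
  - order 2 (Pen): customer_id=2 -> matches Leo
  - order 3 (Lamp): customer_id=2 -> matches Leo
  - order 4 (Webcam): customer_id=1 -> matches Chris
  - order 5 (Mouse): customer_id=NULL, no match -> kept with NULL
  - order 6 (Printer): customer_id=NULL, no match -> kept with NULL
  - order 7 (Phone): customer_id=5 -> matches Jack
All 7 rows appear; 2 have NULL customer.

SQL:
SELECT a.product, b.name AS customer
FROM orders a
LEFT JOIN customers b ON a.customer_id = b.id

Result:
product | customer
--------+---------
Charger | Carol   
Pen     | Leo     
Lamp    | Leo     
Webcam  | Chris   
Mouse   | NULL    
Printer | NULL    
Phone   | Jack    


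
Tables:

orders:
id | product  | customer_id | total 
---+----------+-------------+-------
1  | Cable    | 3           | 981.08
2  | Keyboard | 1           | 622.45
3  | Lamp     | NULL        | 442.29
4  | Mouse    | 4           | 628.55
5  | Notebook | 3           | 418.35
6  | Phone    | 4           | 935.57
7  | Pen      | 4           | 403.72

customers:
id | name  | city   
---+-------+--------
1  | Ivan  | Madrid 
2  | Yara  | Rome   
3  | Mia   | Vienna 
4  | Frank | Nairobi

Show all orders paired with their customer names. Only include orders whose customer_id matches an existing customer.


INNER JOIN keeps only orders rows whose customer_id matches an id in customers. Walk through each order:
  - order 1 (Cable): customer_id=3 -> matches Mia
  - order 2 (Keyboard): customer_id=1 -> matches Ivan
  - order 3 (Lamp): customer_id=NULL, no match -> dropped
  - order 4 (Mouse): customer_id=4 -> matches Frank
  - order 5 (Notebook): customer_id=3 -> matches Mia
  - order 6 (Phone): customer_id=4 -> matches Frank
  - order 7 (Pen): customer_id=4 -> matches Frank
So 1 of 7 rows is dropped.

SQL:
SELECT a.product, b.name AS customer
FROM orders a
INNER JOIN customers b ON a.customer_id = b.id

Result:
product  | customer
---------+---------
Cable    | Mia     
Keyboard | Ivan    
Mouse    | Frank   
Notebook | Mia     
Phone    | Frank   
Pen      | Frank   


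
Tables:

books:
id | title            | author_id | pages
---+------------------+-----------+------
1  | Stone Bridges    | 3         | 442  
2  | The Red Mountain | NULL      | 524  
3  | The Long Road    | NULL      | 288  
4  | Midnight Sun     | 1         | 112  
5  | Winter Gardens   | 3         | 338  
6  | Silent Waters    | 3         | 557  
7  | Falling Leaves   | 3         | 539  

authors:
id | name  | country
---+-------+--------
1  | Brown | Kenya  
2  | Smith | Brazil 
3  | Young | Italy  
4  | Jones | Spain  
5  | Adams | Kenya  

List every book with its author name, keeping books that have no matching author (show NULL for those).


LEFT JOIN keeps every row from books (the left table); where author_id has no match in authors, the author columns become NULL. Walk through each book:
  - book 1 (Stone Bridges): author_id=3 -> matches Young
  - book 2 (The Red Mountain): author_id=NULL, no match -> kept with NULL
  - book 3 (The Long Road): author_id=NULL, no match -> kept with NULL
  - book 4 (Midnight Sun): author_id=1 -> matches Brown
  - book 5 (Winter Gardens): author_id=3 -> matches Young
  - book 6 (Silent Waters): author_id=3 -> matches Young
  - book 7 (Falling Leaves): author_id=3 -> matches Young
All 7 rows appear; 2 have NULL author.

SQL:
SELECT a.title, b.name AS author
FROM books a
LEFT JOIN authors b ON a.author_id = b.id

Result:
title            | author
-----------------+-------
Stone Bridges    | Young 
The Red Mountain | NULL  
The Long Road    | NULL  
Midnight Sun     | Brown 
Winter Gardens   | Young 
Silent Waters    | Young 
Falling Leaves   | Young 


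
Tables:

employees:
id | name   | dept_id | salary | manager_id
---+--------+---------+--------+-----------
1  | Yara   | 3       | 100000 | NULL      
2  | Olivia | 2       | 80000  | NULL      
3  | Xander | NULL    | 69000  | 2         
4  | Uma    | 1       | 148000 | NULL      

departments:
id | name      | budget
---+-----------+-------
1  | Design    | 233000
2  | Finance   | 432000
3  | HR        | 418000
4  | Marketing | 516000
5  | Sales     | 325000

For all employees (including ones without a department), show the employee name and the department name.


LEFT JOIN keeps every row from employees (the left table); where dept_id has no match in departments, the department columns become NULL. Walk through each employee:
  - employee 1 (Yara): dept_id=3 -> matches HR
  - employee 2 (Olivia): dept_id=2 -> matches Finance
  - employee 3 (Xander): dept_id=NULL, no match -> kept with NULL
  - employee 4 (Uma): dept_id=1 -> matches Design
All 4 rows appear; 1 has NULL department.

SQL:
SELECT a.name, b.name AS department
FROM employees a
LEFT JOIN departments b ON a.dept_id = b.id

Result:
name   | department
-------+-----------
Yara   | HR        
Olivia | Finance   
Xander | NULL      
Uma    | Design    


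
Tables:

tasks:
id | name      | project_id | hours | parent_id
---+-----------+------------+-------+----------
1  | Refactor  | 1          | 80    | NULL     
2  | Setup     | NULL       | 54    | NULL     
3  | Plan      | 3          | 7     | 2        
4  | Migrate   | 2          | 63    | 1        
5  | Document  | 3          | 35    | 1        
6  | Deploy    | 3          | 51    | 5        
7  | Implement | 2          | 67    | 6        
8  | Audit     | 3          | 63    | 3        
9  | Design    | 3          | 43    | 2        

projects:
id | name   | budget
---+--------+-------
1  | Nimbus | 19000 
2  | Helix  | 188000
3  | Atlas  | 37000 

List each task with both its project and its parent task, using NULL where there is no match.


Two LEFT JOINs from the same base table tasks: one to projects via project_id, one to tasks itself via parent_id. Both are LEFT so every task is preserved.
Match against projects:
  - task 1 (Refactor): project_id=1 -> matches Nimbus
  - task 2 (Setup): project_id=NULL, no match -> kept with NULL
  - task 3 (Plan): project_id=3 -> matches Atlas
  - task 4 (Migrate): project_id=2 -> matches Helix
  - task 5 (Document): project_id=3 -> matches Atlas
  - task 6 (Deploy): project_id=3 -> matches Atlas
  - task 7 (Implement): project_id=2 -> matches Helix
  - task 8 (Audit): project_id=3 -> matches Atlas
  - task 9 (Design): project_id=3 -> matches Atlas
Match against tasks (self):
  - task 1 (Refactor): parent_id=NULL -> NULL
  - task 2 (Setup): parent_id=NULL -> NULL
  - task 3 (Plan): parent_id=2 -> Setup
  - task 4 (Migrate): parent_id=1 -> Refactor
  - task 5 (Document): parent_id=1 -> Refactor
  - task 6 (Deploy): parent_id=5 -> Document
  - task 7 (Implement): parent_id=6 -> Deploy
  - task 8 (Audit): parent_id=3 -> Plan
  - task 9 (Design): parent_id=2 -> Setup

SQL:
SELECT a.name, b.name AS project, c.name AS parent
FROM tasks a
LEFT JOIN projects b ON a.project_id = b.id
LEFT JOIN tasks c ON a.parent_id = c.id

Result:
name      | project | parent  
----------+---------+---------
Refactor  | Nimbus  | NULL    
Setup     | NULL    | NULL    
Plan      | Atlas   | Setup   
Migrate   | Helix   | Refactor
Document  | Atlas   | Refactor
Deploy    | Atlas   | Document
Implement | Helix   | Deploy  
Audit     | Atlas   | Plan    
Design    | Atlas   | Setup   


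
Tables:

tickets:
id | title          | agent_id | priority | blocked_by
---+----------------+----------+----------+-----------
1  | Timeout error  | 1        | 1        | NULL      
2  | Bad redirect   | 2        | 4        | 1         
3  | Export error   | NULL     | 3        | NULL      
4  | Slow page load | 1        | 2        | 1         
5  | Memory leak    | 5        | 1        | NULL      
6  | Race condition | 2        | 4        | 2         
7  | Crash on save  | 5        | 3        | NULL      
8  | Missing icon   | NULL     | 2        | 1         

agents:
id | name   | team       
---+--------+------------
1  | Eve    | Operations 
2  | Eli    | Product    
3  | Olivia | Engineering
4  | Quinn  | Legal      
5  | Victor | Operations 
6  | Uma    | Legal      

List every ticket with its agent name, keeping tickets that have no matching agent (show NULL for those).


LEFT JOIN keeps every row from tickets (the left table); where agent_id has no match in agents, the agent columns become NULL. Walk through each ticket:
  - ticket 1 (Timeout error): agent_id=1 -> matches Eve
  - ticket 2 (Bad redirect): agent_id=2 -> matches Eli
  - ticket 3 (Export error): agent_id=NULL, no match -> kept with NULL
  - ticket 4 (Slow page load): agent_id=1 -> matches Eve
  - ticket 5 (Memory leak): agent_id=5 -> matches Victor
  - ticket 6 (Race condition): agent_id=2 -> matches Eli
  - ticket 7 (Crash on save): agent_id=5 -> matches Victor
  - ticket 8 (Missing icon): agent_id=NULL, no match -> kept with NULL
All 8 rows appear; 2 have NULL agent.

SQL:
SELECT a.title, b.name AS agent
FROM tickets a
LEFT JOIN agents b ON a.agent_id = b.id

Result:
title          | agent 
---------------+-------
Timeout error  | Eve   
Bad redirect   | Eli   
Export error   | NULL  
Slow page load | Eve   
Memory leak    | Victor
Race condition | Eli   
Crash on save  | Victor
Missing icon   | NULL  


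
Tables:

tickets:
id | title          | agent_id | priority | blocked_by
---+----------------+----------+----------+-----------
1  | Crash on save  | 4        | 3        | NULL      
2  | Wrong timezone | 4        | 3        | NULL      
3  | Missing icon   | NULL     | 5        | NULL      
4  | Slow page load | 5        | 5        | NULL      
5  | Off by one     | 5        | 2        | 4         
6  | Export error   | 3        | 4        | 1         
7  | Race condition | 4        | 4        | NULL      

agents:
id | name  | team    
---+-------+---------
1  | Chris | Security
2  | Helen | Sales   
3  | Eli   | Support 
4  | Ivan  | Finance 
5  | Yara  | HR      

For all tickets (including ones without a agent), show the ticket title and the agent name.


LEFT JOIN keeps every row from tickets (the left table); where agent_id has no match in agents, the agent columns become NULL. Walk through each ticket:
  - ticket 1 (Crash on save): agent_id=4 -> matches Ivan
  - ticket 2 (Wrong timezone): agent_id=4 -> matches Ivan
  - ticket 3 (Missing icon): agent_id=NULL, no match -> kept with NULL
  - ticket 4 (Slow page load): agent_id=5 -> matches Yara
  - ticket 5 (Off by one): agent_id=5 -> matches Yara
  - ticket 6 (Export error): agent_id=3 -> matches Eli
  - ticket 7 (Race condition): agent_id=4 -> matches Ivan
All 7 rows appear; 1 has NULL agent.

SQL:
SELECT a.title, b.name AS agent
FROM tickets a
LEFT JOIN agents b ON a.agent_id = b.id

Result:
title          | agent
---------------+------
Crash on save  | Ivan 
Wrong timezone | Ivan 
Missing icon   | NULL 
Slow page load | Yara 
Off by one     | Yara 
Export error   | Eli  
Race condition | Ivan 


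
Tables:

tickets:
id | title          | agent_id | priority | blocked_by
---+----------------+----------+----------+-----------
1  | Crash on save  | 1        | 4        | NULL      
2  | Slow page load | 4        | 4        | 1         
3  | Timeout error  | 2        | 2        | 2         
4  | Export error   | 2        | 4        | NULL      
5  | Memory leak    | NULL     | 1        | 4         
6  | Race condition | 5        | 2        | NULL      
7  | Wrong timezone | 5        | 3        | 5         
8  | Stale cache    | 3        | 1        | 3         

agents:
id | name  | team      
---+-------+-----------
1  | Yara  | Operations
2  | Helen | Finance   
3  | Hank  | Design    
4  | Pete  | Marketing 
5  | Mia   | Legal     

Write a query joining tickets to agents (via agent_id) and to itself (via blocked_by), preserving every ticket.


Two LEFT JOINs from the same base table tickets: one to agents via agent_id, one to tickets itself via blocked_by. Both are LEFT so every ticket is preserved.
Match against agents:
  - ticket 1 (Crash on save): agent_id=1 -> matches Yara
  - ticket 2 (Slow page load): agent_id=4 -> matches Pete
  - ticket 3 (Timeout error): agent_id=2 -> matches Helen
  - ticket 4 (Export error): agent_id=2 -> matches Helen
  - ticket 5 (Memory leak): agent_id=NULL, no match -> kept with NULL
  - ticket 6 (Race condition): agent_id=5 -> matches Mia
  - ticket 7 (Wrong timezone): agent_id=5 -> matches Mia
  - ticket 8 (Stale cache): agent_id=3 -> matches Hank
Match against tickets (self):
  - ticket 1 (Crash on save): blocked_by=NULL -> NULL
  - ticket 2 (Slow page load): blocked_by=1 -> Crash on save
  - ticket 3 (Timeout error): blocked_by=2 -> Slow page load
  - ticket 4 (Export error): blocked_by=NULL -> NULL
  - ticket 5 (Memory leak): blocked_by=4 -> Export error
  - ticket 6 (Race condition): blocked_by=NULL -> NULL
  - ticket 7 (Wrong timezone): blocked_by=5 -> Memory leak
  - ticket 8 (Stale cache): blocked_by=3 -> Timeout error

SQL:
SELECT a.title, b.name AS agent, c.title AS blocked_by
FROM tickets a
LEFT JOIN agents b ON a.agent_id = b.id
LEFT JOIN tickets c ON a.blocked_by = c.id

Result:
title          | agent | blocked_by    
---------------+-------+---------------
Crash on save  | Yara  | NULL          
Slow page load | Pete  | Crash on save 
Timeout error  | Helen | Slow page load
Export error   | Helen | NULL          
Memory leak    | NULL  | Export error  
Race condition | Mia   | NULL          
Wrong timezone | Mia   | Memory leak   
Stale cache    | Hank  | Timeout error 


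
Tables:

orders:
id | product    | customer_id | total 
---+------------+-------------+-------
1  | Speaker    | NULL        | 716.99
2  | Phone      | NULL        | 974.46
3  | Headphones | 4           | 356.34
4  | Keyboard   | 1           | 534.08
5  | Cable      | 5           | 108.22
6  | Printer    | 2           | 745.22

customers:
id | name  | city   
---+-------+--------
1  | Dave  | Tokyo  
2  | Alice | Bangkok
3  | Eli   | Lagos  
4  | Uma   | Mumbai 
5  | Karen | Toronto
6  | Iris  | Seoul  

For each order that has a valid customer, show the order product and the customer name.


INNER JOIN keeps only orders rows whose customer_id matches an id in customers. Walk through each order:
  - order 1 (Speaker): customer_id=NULL, no match -> dropped
  - order 2 (Phone): customer_id=NULL, no match -> dropped
  - order 3 (Headphones): customer_id=4 -> matches Uma
  - order 4 (Keyboard): customer_id=1 -> matches Dave
  - order 5 (Cable): customer_id=5 -> matches Karen
  - order 6 (Printer): customer_id=2 -> matches Alice
So 2 of 6 rows are dropped.

SQL:
SELECT a.product, b.name AS customer
FROM orders a
INNER JOIN customers b ON a.customer_id = b.id

Result:
product    | customer
-----------+---------
Headphones | Uma     
Keyboard   | Dave    
Cable      | Karen   
Printer    | Alice   


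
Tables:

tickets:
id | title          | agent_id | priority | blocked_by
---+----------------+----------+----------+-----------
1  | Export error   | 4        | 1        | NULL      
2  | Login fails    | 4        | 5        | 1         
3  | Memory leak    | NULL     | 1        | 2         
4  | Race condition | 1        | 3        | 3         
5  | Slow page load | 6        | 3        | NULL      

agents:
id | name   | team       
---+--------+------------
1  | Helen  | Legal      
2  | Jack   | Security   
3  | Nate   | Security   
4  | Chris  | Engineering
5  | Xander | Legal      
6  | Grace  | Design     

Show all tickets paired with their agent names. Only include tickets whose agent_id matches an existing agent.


INNER JOIN keeps only tickets rows whose agent_id matches an id in agents. Walk through each ticket:
  - ticket 1 (Export error): agent_id=4 -> matches Chris
  - ticket 2 (Login fails): agent_id=4 -> matches Chris
  - ticket 3 (Memory leak): agent_id=NULL, no match -> dropped
  - ticket 4 (Race condition): agent_id=1 -> matches Helen
  - ticket 5 (Slow page load): agent_id=6 -> matches Grace
So 1 of 5 rows is dropped.

SQL:
SELECT a.title, b.name AS agent
FROM tickets a
INNER JOIN agents b ON a.agent_id = b.id

Result:
title          | agent
---------------+------
Export error   | Chris
Login fails    | Chris
Race condition | Helen
Slow page load | Grace


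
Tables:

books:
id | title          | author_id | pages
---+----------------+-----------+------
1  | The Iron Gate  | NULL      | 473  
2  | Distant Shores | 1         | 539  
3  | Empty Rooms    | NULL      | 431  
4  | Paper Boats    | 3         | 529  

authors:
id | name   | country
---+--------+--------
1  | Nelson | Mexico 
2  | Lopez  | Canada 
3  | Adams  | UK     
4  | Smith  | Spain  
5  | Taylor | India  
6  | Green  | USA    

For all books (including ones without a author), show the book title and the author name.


LEFT JOIN keeps every row from books (the left table); where author_id has no match in authors, the author columns become NULL. Walk through each book:
  - book 1 (The Iron Gate): author_id=NULL, no match -> kept with NULL
  - book 2 (Distant Shores): author_id=1 -> matches Nelson
  - book 3 (Empty Rooms): author_id=NULL, no match -> kept with NULL
  - book 4 (Paper Boats): author_id=3 -> matches Adams
All 4 rows appear; 2 have NULL author.

SQL:
SELECT a.title, b.name AS author
FROM books a
LEFT JOIN authors b ON a.author_id = b.id

Result:
title          | author
---------------+-------
The Iron Gate  | NULL  
Distant Shores | Nelson
Empty Rooms    | NULL  
Paper Boats    | Adams 


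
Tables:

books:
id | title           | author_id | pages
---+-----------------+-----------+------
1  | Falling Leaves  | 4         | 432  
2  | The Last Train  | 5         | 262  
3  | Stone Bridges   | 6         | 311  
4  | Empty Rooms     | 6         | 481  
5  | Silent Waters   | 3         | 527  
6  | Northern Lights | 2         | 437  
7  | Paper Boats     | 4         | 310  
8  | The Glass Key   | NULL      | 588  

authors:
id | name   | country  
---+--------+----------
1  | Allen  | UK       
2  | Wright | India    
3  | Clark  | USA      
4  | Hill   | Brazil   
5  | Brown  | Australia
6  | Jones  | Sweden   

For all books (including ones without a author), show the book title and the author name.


LEFT JOIN keeps every row from books (the left table); where author_id has no match in authors, the author columns become NULL. Walk through each book:
  - book 1 (Falling Leaves): author_id=4 -> matches Hill
  - book 2 (The Last Train): author_id=5 -> matches Brown
  - book 3 (Stone Bridges): author_id=6 -> matches Jones
  - book 4 (Empty Rooms): author_id=6 -> matches Jones
  - book 5 (Silent Waters): author_id=3 -> matches Clark
  - book 6 (Northern Lights): author_id=2 -> matches Wright
  - book 7 (Paper Boats): author_id=4 -> matches Hill
  - book 8 (The Glass Key): author_id=NULL, no match -> kept with NULL
All 8 rows appear; 1 has NULL author.

SQL:
SELECT a.title, b.name AS author
FROM books a
LEFT JOIN authors b ON a.author_id = b.id

Result:
title           | author
----------------+-------
Falling Leaves  | Hill  
The Last Train  | Brown 
Stone Bridges   | Jones 
Empty Rooms     | Jones 
Silent Waters   | Clark 
Northern Lights | Wright
Paper Boats     | Hill  
The Glass Key   | NULL  


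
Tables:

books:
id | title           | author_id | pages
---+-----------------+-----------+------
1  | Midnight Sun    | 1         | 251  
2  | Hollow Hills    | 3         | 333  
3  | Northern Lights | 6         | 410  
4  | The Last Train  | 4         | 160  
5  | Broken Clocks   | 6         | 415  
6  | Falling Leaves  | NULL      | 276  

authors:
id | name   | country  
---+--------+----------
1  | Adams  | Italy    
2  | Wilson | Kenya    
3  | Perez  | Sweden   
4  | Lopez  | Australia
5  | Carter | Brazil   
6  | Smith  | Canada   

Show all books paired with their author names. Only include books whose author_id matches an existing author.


INNER JOIN keeps only books rows whose author_id matches an id in authors. Walk through each book:
  - book 1 (Midnight Sun): author_id=1 -> matches Adams
  - book 2 (Hollow Hills): author_id=3 -> matches Perez
  - book 3 (Northern Lights): author_id=6 -> matches Smith
  - book 4 (The Last Train): author_id=4 -> matches Lopez
  - book 5 (Broken Clocks): author_id=6 -> matches Smith
  - book 6 (Falling Leaves): author_id=NULL, no match -> dropped
So 1 of 6 rows is dropped.

SQL:
SELECT a.title, b.name AS author
FROM books a
INNER JOIN authors b ON a.author_id = b.id

Result:
title           | author
----------------+-------
Midnight Sun    | Adams 
Hollow Hills    | Perez 
Northern Lights | Smith 
The Last Train  | Lopez 
Broken Clocks   | Smith 


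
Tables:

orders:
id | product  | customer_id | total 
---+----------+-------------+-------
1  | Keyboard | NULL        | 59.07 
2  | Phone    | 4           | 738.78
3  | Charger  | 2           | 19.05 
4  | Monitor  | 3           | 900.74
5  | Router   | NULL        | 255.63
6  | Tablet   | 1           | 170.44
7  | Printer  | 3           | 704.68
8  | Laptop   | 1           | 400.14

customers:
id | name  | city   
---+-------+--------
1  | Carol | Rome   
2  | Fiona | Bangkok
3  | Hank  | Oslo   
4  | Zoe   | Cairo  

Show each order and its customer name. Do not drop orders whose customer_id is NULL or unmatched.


LEFT JOIN keeps every row from orders (the left table); where customer_id has no match in customers, the customer columns become NULL. Walk through each order:
  - order 1 (Keyboard): customer_id=NULL, no match -> kept with NULL
  - order 2 (Phone): customer_id=4 -> matches Zoe
  - order 3 (Charger): customer_id=2 -> matches Fiona
  - order 4 (Monitor): customer_id=3 -> matches Hank
  - order 5 (Router): customer_id=NULL, no match -> kept with NULL
  - order 6 (Tablet): customer_id=1 -> matches Carol
  - order 7 (Printer): customer_id=3 -> matches Hank
  - order 8 (Laptop): customer_id=1 -> matches Carol
All 8 rows appear; 2 have NULL customer.

SQL:
SELECT a.product, b.name AS customer
FROM orders a
LEFT JOIN customers b ON a.customer_id = b.id

Result:
product  | customer
---------+---------
Keyboard | NULL    
Phone    | Zoe     
Charger  | Fiona   
Monitor  | Hank    
Router   | NULL    
Tablet   | Carol   
Printer  | Hank    
Laptop   | Carol   


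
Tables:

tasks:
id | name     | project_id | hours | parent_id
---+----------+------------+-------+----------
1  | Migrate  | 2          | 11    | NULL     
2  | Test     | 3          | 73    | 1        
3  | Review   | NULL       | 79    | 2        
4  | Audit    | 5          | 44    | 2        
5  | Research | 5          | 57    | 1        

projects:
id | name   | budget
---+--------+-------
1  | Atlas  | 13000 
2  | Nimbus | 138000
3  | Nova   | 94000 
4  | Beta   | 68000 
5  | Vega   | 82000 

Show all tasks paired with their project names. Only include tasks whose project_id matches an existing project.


INNER JOIN keeps only tasks rows whose project_id matches an id in projects. Walk through each task:
  - task 1 (Migrate): project_id=2 -> matches Nimbus
  - task 2 (Test): project_id=3 -> matches Nova
  - task 3 (Review): project_id=NULL, no match -> dropped
  - task 4 (Audit): project_id=5 -> matches Vega
  - task 5 (Research): project_id=5 -> matches Vega
So 1 of 5 rows is dropped.

SQL:
SELECT a.name, b.name AS project
FROM tasks a
INNER JOIN projects b ON a.project_id = b.id

Result:
name     | project
---------+--------
Migrate  | Nimbus 
Test     | Nova   
Audit    | Vega   
Research | Vega   


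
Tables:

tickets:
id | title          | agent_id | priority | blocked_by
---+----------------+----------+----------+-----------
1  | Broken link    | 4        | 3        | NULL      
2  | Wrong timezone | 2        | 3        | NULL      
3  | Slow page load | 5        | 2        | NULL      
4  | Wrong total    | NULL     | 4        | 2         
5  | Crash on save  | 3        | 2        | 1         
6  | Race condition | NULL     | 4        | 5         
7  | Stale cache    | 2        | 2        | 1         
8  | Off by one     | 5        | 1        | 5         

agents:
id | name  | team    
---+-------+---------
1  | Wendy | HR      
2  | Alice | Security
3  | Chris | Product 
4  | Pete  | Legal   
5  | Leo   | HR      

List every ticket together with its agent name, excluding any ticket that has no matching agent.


INNER JOIN keeps only tickets rows whose agent_id matches an id in agents. Walk through each ticket:
  - ticket 1 (Broken link): agent_id=4 -> matches Pete
  - ticket 2 (Wrong timezone): agent_id=2 -> matches Alice
  - ticket 3 (Slow page load): agent_id=5 -> matches Leo
  - ticket 4 (Wrong total): agent_id=NULL, no match -> dropped
  - ticket 5 (Crash on save): agent_id=3 -> matches Chris
  - ticket 6 (Race condition): agent_id=NULL, no match -> dropped
  - ticket 7 (Stale cache): agent_id=2 -> matches Alice
  - ticket 8 (Off by one): agent_id=5 -> matches Leo
So 2 of 8 rows are dropped.

SQL:
SELECT a.title, b.name AS agent
FROM tickets a
INNER JOIN agents b ON a.agent_id = b.id

Result:
title          | agent
---------------+------
Broken link    | Pete 
Wrong timezone | Alice
Slow page load | Leo  
Crash on save  | Chris
Stale cache    | Alice
Off by one     | Leo  


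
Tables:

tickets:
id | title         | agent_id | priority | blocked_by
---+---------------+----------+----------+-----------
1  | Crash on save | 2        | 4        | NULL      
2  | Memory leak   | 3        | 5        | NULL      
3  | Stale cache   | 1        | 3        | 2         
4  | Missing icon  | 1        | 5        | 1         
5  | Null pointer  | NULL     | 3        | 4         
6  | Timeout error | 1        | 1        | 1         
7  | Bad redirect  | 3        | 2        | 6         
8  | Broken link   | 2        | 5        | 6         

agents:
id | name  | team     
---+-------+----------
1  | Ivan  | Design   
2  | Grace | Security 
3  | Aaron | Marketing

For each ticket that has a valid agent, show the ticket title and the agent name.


INNER JOIN keeps only tickets rows whose agent_id matches an id in agents. Walk through each ticket:
  - ticket 1 (Crash on save): agent_id=2 -> matches Grace
  - ticket 2 (Memory leak): agent_id=3 -> matches Aaron
  - ticket 3 (Stale cache): agent_id=1 -> matches Ivan
  - ticket 4 (Missing icon): agent_id=1 -> matches Ivan
  - ticket 5 (Null pointer): agent_id=NULL, no match -> dropped
  - ticket 6 (Timeout error): agent_id=1 -> matches Ivan
  - ticket 7 (Bad redirect): agent_id=3 -> matches Aaron
  - ticket 8 (Broken link): agent_id=2 -> matches Grace
So 1 of 8 rows is dropped.

SQL:
SELECT a.title, b.name AS agent
FROM tickets a
INNER JOIN agents b ON a.agent_id = b.id

Result:
title         | agent
--------------+------
Crash on save | Grace
Memory leak   | Aaron
Stale cache   | Ivan 
Missing icon  | Ivan 
Timeout error | Ivan 
Bad redirect  | Aaron
Broken link   | Grace


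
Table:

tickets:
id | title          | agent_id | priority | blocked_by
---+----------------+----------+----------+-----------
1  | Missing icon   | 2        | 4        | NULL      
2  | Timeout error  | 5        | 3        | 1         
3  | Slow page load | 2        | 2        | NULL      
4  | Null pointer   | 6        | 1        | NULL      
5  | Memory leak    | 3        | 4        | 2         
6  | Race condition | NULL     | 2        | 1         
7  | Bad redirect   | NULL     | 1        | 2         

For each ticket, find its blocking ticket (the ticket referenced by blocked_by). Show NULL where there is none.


This is a self-join: tickets is joined to a second copy of itself, matching each row's blocked_by to another row's id. Use LEFT JOIN so rows with blocked_by=NULL are kept.
  - ticket 1 (Missing icon): blocked_by=NULL -> NULL
  - ticket 2 (Timeout error): blocked_by=1 -> Missing icon
  - ticket 3 (Slow page load): blocked_by=NULL -> NULL
  - ticket 4 (Null pointer): blocked_by=NULL -> NULL
  - ticket 5 (Memory leak): blocked_by=2 -> Timeout error
  - ticket 6 (Race condition): blocked_by=1 -> Missing icon
  - ticket 7 (Bad redirect): blocked_by=2 -> Timeout error

SQL:
SELECT a.title AS item, b.title AS blocked_by
FROM tickets a
LEFT JOIN tickets b ON a.blocked_by = b.id

Result:
item           | blocked_by   
---------------+--------------
Missing icon   | NULL         
Timeout error  | Missing icon 
Slow page load | NULL         
Null pointer   | NULL         
Memory leak    | Timeout error
Race condition | Missing icon 
Bad redirect   | Timeout error


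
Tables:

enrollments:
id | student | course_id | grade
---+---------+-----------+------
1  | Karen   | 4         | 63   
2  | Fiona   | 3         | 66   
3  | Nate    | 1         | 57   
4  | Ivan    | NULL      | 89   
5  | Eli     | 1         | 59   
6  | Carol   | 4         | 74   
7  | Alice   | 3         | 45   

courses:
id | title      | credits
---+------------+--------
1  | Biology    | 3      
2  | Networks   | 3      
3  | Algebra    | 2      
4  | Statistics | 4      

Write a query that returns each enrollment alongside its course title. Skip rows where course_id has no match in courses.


INNER JOIN keeps only enrollments rows whose course_id matches an id in courses. Walk through each enrollment:
  - enrollment 1 (Karen): course_id=4 -> matches Statistics
  - enrollment 2 (Fiona): course_id=3 -> matches Algebra
  - enrollment 3 (Nate): course_id=1 -> matches Biology
  - enrollment 4 (Ivan): course_id=NULL, no match -> dropped
  - enrollment 5 (Eli): course_id=1 -> matches Biology
  - enrollment 6 (Carol): course_id=4 -> matches Statistics
  - enrollment 7 (Alice): course_id=3 -> matches Algebra
So 1 of 7 rows is dropped.

SQL:
SELECT a.student, b.title AS course
FROM enrollments a
INNER JOIN courses b ON a.course_id = b.id

Result:
student | course    
--------+-----------
Karen   | Statistics
Fiona   | Algebra   
Nate    | Biology   
Eli     | Biology   
Carol   | Statistics
Alice   | Algebra   


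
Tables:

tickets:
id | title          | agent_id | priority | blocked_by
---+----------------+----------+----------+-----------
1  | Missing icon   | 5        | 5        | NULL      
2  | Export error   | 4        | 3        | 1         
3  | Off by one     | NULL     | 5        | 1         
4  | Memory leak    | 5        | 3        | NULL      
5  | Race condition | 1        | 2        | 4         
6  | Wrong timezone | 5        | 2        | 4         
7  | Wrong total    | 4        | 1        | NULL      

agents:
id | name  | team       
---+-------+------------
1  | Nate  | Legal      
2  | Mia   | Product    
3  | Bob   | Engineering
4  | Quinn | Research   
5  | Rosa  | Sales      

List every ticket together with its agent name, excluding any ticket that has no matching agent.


INNER JOIN keeps only tickets rows whose agent_id matches an id in agents. Walk through each ticket:
  - ticket 1 (Missing icon): agent_id=5 -> matches Rosa
  - ticket 2 (Export error): agent_id=4 -> matches Quinn
  - ticket 3 (Off by one): agent_id=NULL, no match -> dropped
  - ticket 4 (Memory leak): agent_id=5 -> matches Rosa
  - ticket 5 (Race condition): agent_id=1 -> matches Nate
  - ticket 6 (Wrong timezone): agent_id=5 -> matches Rosa
  - ticket 7 (Wrong total): agent_id=4 -> matches Quinn
So 1 of 7 rows is dropped.

SQL:
SELECT a.title, b.name AS agent
FROM tickets a
INNER JOIN agents b ON a.agent_id = b.id

Result:
title          | agent
---------------+------
Missing icon   | Rosa 
Export error   | Quinn
Memory leak    | Rosa 
Race condition | Nate 
Wrong timezone | Rosa 
Wrong total    | Quinn


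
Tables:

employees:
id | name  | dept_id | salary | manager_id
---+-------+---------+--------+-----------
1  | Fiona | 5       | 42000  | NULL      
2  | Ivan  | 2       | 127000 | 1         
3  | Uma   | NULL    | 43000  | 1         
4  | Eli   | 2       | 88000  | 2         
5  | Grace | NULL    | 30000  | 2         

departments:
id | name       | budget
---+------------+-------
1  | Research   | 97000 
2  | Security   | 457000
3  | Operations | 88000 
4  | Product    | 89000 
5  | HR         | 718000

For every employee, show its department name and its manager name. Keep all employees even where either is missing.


Two LEFT JOINs from the same base table employees: one to departments via dept_id, one to employees itself via manager_id. Both are LEFT so every employee is preserved.
Match against departments:
  - employee 1 (Fiona): dept_id=5 -> matches HR
  - employee 2 (Ivan): dept_id=2 -> matches Security
  - employee 3 (Uma): dept_id=NULL, no match -> kept with NULL
  - employee 4 (Eli): dept_id=2 -> matches Security
  - employee 5 (Grace): dept_id=NULL, no match -> kept with NULL
Match against employees (self):
  - employee 1 (Fiona): manager_id=NULL -> NULL
  - employee 2 (Ivan): manager_id=1 -> Fiona
  - employee 3 (Uma): manager_id=1 -> Fiona
  - employee 4 (Eli): manager_id=2 -> Ivan
  - employee 5 (Grace): manager_id=2 -> Ivan

SQL:
SELECT a.name, b.name AS department, c.name AS manager
FROM employees a
LEFT JOIN departments b ON a.dept_id = b.id
LEFT JOIN employees c ON a.manager_id = c.id

Result:
name  | department | manager
------+------------+--------
Fiona | HR         | NULL   
Ivan  | Security   | Fiona  
Uma   | NULL       | Fiona  
Eli   | Security   | Ivan   
Grace | NULL       | Ivan   


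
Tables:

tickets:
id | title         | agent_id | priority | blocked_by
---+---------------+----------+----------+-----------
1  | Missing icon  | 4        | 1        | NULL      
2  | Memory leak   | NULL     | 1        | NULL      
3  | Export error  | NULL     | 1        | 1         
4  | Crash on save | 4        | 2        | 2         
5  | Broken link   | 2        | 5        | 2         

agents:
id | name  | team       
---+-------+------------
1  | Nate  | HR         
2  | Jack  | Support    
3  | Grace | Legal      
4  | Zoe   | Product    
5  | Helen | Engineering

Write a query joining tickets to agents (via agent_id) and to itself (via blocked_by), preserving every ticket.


Two LEFT JOINs from the same base table tickets: one to agents via agent_id, one to tickets itself via blocked_by. Both are LEFT so every ticket is preserved.
Match against agents:
  - ticket 1 (Missing icon): agent_id=4 -> matches Zoe
  - ticket 2 (Memory leak): agent_id=NULL, no match -> kept with NULL
  - ticket 3 (Export error): agent_id=NULL, no match -> kept with NULL
  - ticket 4 (Crash on save): agent_id=4 -> matches Zoe
  - ticket 5 (Broken link): agent_id=2 -> matches Jack
Match against tickets (self):
  - ticket 1 (Missing icon): blocked_by=NULL -> NULL
  - ticket 2 (Memory leak): blocked_by=NULL -> NULL
  - ticket 3 (Export error): blocked_by=1 -> Missing icon
  - ticket 4 (Crash on save): blocked_by=2 -> Memory leak
  - ticket 5 (Broken link): blocked_by=2 -> Memory leak

SQL:
SELECT a.title, b.name AS agent, c.title AS blocked_by
FROM tickets a
LEFT JOIN agents b ON a.agent_id = b.id
LEFT JOIN tickets c ON a.blocked_by = c.id

Result:
title         | agent | blocked_by  
--------------+-------+-------------
Missing icon  | Zoe   | NULL        
Memory leak   | NULL  | NULL        
Export error  | NULL  | Missing icon
Crash on save | Zoe   | Memory leak 
Broken link   | Jack  | Memory leak 
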